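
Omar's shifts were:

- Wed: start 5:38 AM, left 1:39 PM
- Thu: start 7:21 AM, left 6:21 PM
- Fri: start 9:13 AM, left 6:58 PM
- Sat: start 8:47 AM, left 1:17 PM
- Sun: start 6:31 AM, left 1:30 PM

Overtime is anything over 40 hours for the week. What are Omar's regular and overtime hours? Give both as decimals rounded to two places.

Regular 40.00 hours, overtime 0.25 hours

Wed: 5:38 AM–1:39 PM = 8 h 1 min
Thu: 7:21 AM–6:21 PM = 11 h 0 min
Fri: 9:13 AM–6:58 PM = 9 h 45 min
Sat: 8:47 AM–1:17 PM = 4 h 30 min
Sun: 6:31 AM–1:30 PM = 6 h 59 min
Total worked: 40 h 15 min = 40.25 h.
Threshold 40 h → overtime 0 h 15 min, regular 40 h 0 min.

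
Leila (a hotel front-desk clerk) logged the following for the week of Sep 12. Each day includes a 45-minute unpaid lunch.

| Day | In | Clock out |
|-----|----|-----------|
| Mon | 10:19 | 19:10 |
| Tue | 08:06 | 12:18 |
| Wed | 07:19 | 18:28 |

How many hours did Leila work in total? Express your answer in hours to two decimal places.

21.95 hours

Mon: 10:19–19:10 = 8 h 51 min; less 45 min break → 8 h 6 min
Tue: 08:06–12:18 = 4 h 12 min; less 45 min break → 3 h 27 min
Wed: 07:19–18:28 = 11 h 9 min; less 45 min break → 10 h 24 min
Total: 8 h 6 min + 3 h 27 min + 10 h 24 min = 21 h 57 min.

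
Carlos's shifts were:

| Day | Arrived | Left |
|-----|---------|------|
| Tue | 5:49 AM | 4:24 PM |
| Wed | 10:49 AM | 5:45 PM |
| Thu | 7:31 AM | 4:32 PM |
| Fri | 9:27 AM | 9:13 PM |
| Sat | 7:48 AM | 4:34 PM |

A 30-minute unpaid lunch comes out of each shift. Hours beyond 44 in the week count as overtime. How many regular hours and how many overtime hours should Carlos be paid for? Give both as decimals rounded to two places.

Tue: 5:49 AM–4:24 PM = 10 h 35 min; less 30 min break → 10 h 5 min
Wed: 10:49 AM–5:45 PM = 6 h 56 min; less 30 min break → 6 h 26 min
Thu: 7:31 AM–4:32 PM = 9 h 1 min; less 30 min break → 8 h 31 min
Fri: 9:27 AM–9:13 PM = 11 h 46 min; less 30 min break → 11 h 16 min
Sat: 7:48 AM–4:34 PM = 8 h 46 min; less 30 min break → 8 h 16 min
Total worked: 44 h 34 min = 44.57 h.
Threshold 44 h → overtime 0 h 34 min, regular 44 h 0 min.

Regular 44.00 hours, overtime 0.57 hours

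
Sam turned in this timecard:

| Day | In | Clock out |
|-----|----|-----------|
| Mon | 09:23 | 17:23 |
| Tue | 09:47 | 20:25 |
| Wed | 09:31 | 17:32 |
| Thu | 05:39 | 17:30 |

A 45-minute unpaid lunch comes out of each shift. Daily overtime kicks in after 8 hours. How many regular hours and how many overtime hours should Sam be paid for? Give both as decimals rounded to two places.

Regular 30.52 hours, overtime 4.98 hours

Mon: 09:23–17:23 = 8 h 0 min; less 45 min break → 7 h 15 min
Tue: 09:47–20:25 = 10 h 38 min; less 45 min break → 9 h 53 min
Wed: 09:31–17:32 = 8 h 1 min; less 45 min break → 7 h 16 min
Thu: 05:39–17:30 = 11 h 51 min; less 45 min break → 11 h 6 min
Mon reg 7 h 15 min / OT 0 h 0 min; Tue reg 8 h 0 min / OT 1 h 53 min; Wed reg 7 h 16 min / OT 0 h 0 min; Thu reg 8 h 0 min / OT 3 h 6 min.
Totals: regular 30 h 31 min, overtime 4 h 59 min.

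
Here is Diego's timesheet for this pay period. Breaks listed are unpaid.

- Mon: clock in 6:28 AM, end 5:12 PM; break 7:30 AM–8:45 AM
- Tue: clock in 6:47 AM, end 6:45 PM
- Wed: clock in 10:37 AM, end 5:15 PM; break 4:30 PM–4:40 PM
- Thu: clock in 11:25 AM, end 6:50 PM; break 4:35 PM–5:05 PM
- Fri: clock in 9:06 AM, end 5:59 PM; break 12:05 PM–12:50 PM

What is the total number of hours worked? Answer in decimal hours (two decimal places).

42.97 hours

Mon: 6:28 AM–5:12 PM = 10 h 44 min; less 75 min break → 9 h 29 min
Tue: 6:47 AM–6:45 PM = 11 h 58 min
Wed: 10:37 AM–5:15 PM = 6 h 38 min; less 10 min break → 6 h 28 min
Thu: 11:25 AM–6:50 PM = 7 h 25 min; less 30 min break → 6 h 55 min
Fri: 9:06 AM–5:59 PM = 8 h 53 min; less 45 min break → 8 h 8 min
Total: 9 h 29 min + 11 h 58 min + 6 h 28 min + 6 h 55 min + 8 h 8 min = 42 h 58 min.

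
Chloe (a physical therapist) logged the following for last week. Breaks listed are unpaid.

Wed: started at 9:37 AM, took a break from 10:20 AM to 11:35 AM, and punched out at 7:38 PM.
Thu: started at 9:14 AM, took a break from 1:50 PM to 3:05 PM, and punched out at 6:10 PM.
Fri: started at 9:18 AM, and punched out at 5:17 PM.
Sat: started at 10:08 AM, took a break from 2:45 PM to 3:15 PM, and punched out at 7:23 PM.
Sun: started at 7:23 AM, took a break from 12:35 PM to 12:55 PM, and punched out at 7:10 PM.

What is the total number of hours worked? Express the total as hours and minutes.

44 h 38 min

Wed: 9:37 AM–7:38 PM = 10 h 1 min; less 75 min break → 8 h 46 min
Thu: 9:14 AM–6:10 PM = 8 h 56 min; less 75 min break → 7 h 41 min
Fri: 9:18 AM–5:17 PM = 7 h 59 min
Sat: 10:08 AM–7:23 PM = 9 h 15 min; less 30 min break → 8 h 45 min
Sun: 7:23 AM–7:10 PM = 11 h 47 min; less 20 min break → 11 h 27 min
Total: 8 h 46 min + 7 h 41 min + 7 h 59 min + 8 h 45 min + 11 h 27 min = 44 h 38 min.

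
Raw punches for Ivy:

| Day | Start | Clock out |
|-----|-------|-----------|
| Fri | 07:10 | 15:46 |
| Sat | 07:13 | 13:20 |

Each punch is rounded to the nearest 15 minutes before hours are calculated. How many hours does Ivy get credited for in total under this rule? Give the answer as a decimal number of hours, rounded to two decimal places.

14.50 hours

Fri: in 07:10→07:15, out 15:46→15:45; 8 h 30 min
Sat: in 07:13→07:15, out 13:20→13:15; 6 h 0 min
Total credited: 14 h 30 min.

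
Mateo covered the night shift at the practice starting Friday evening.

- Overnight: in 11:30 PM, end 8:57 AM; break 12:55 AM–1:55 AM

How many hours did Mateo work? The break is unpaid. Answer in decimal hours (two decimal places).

8.45 hours

Overnight: 11:30 PM → midnight = 0 h 30 min; midnight → 8:57 AM = 8 h 57 min; span 9 h 27 min; less 60 min break → 8 h 27 min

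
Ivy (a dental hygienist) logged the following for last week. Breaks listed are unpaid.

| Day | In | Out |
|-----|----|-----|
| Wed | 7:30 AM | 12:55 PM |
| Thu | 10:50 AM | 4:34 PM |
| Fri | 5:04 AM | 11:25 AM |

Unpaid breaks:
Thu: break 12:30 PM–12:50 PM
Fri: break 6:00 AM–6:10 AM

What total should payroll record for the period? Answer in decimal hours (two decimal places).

Wed: 7:30 AM–12:55 PM = 5 h 25 min
Thu: 10:50 AM–4:34 PM = 5 h 44 min; less 20 min break → 5 h 24 min
Fri: 5:04 AM–11:25 AM = 6 h 21 min; less 10 min break → 6 h 11 min
Total: 5 h 25 min + 5 h 24 min + 6 h 11 min = 17 h 0 min.

17.00 hours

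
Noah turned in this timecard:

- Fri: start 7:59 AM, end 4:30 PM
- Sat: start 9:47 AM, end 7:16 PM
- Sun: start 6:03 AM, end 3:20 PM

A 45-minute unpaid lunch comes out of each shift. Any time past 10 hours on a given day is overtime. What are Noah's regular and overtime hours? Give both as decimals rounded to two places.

Regular 25.03 hours, overtime 0.00 hours

Fri: 7:59 AM–4:30 PM = 8 h 31 min; less 45 min break → 7 h 46 min
Sat: 9:47 AM–7:16 PM = 9 h 29 min; less 45 min break → 8 h 44 min
Sun: 6:03 AM–3:20 PM = 9 h 17 min; less 45 min break → 8 h 32 min
Fri reg 7 h 46 min / OT 0 h 0 min; Sat reg 8 h 44 min / OT 0 h 0 min; Sun reg 8 h 32 min / OT 0 h 0 min.
Totals: regular 25 h 2 min, overtime 0 h 0 min.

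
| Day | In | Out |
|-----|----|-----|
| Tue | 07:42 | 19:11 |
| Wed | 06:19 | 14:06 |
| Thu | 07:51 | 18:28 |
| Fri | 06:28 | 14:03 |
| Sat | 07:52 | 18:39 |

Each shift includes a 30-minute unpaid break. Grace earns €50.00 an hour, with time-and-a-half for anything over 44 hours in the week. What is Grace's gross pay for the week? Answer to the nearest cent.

€2331.25

Tue: 07:42–19:11 = 11 h 29 min; less 30 min break → 10 h 59 min
Wed: 06:19–14:06 = 7 h 47 min; less 30 min break → 7 h 17 min
Thu: 07:51–18:28 = 10 h 37 min; less 30 min break → 10 h 7 min
Fri: 06:28–14:03 = 7 h 35 min; less 30 min break → 7 h 5 min
Sat: 07:52–18:39 = 10 h 47 min; less 30 min break → 10 h 17 min
Total worked: 45 h 45 min = 2745 min.
Regular 44 h 0 min = 2640 min at €50.00/h; overtime 1 h 45 min = 105 min at €75.00/h.
Pay = (2640 × €50.00 + 105 × €75.00) ÷ 60 = €2331.25.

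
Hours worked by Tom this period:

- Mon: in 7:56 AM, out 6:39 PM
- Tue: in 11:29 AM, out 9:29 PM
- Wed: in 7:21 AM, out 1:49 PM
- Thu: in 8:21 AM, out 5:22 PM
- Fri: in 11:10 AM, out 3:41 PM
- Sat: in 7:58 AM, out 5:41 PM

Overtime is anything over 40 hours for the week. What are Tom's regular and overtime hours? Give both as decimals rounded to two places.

Regular 40.00 hours, overtime 10.43 hours

Mon: 7:56 AM–6:39 PM = 10 h 43 min
Tue: 11:29 AM–9:29 PM = 10 h 0 min
Wed: 7:21 AM–1:49 PM = 6 h 28 min
Thu: 8:21 AM–5:22 PM = 9 h 1 min
Fri: 11:10 AM–3:41 PM = 4 h 31 min
Sat: 7:58 AM–5:41 PM = 9 h 43 min
Total worked: 50 h 26 min = 50.43 h.
Threshold 40 h → overtime 10 h 26 min, regular 40 h 0 min.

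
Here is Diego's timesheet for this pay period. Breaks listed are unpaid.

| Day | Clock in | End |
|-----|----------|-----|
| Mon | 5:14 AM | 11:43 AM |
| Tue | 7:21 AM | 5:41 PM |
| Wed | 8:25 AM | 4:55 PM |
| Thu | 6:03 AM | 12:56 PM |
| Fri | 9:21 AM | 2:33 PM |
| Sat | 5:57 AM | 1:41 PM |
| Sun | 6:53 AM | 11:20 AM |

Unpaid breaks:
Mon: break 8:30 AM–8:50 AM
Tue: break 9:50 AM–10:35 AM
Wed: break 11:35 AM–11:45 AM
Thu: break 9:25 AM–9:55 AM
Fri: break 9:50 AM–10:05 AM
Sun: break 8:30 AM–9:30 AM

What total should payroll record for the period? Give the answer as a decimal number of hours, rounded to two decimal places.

Mon: 5:14 AM–11:43 AM = 6 h 29 min; less 20 min break → 6 h 9 min
Tue: 7:21 AM–5:41 PM = 10 h 20 min; less 45 min break → 9 h 35 min
Wed: 8:25 AM–4:55 PM = 8 h 30 min; less 10 min break → 8 h 20 min
Thu: 6:03 AM–12:56 PM = 6 h 53 min; less 30 min break → 6 h 23 min
Fri: 9:21 AM–2:33 PM = 5 h 12 min; less 15 min break → 4 h 57 min
Sat: 5:57 AM–1:41 PM = 7 h 44 min
Sun: 6:53 AM–11:20 AM = 4 h 27 min; less 60 min break → 3 h 27 min
Total: 6 h 9 min + 9 h 35 min + 8 h 20 min + 6 h 23 min + 4 h 57 min + 7 h 44 min + 3 h 27 min = 46 h 35 min.

46.58 hours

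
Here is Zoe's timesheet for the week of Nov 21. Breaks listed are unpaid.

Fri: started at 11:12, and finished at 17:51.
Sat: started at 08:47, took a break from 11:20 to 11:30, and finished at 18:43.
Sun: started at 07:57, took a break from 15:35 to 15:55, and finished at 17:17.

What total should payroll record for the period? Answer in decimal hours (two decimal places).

Fri: 11:12–17:51 = 6 h 39 min
Sat: 08:47–18:43 = 9 h 56 min; less 10 min break → 9 h 46 min
Sun: 07:57–17:17 = 9 h 20 min; less 20 min break → 9 h 0 min
Total: 6 h 39 min + 9 h 46 min + 9 h 0 min = 25 h 25 min.

25.42 hours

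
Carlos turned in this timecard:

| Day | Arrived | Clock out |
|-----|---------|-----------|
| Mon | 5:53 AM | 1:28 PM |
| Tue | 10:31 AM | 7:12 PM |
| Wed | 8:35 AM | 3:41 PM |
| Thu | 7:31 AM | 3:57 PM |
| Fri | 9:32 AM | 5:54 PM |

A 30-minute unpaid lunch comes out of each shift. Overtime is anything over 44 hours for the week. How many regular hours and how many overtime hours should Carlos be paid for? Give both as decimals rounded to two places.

Regular 37.67 hours, overtime 0.00 hours

Mon: 5:53 AM–1:28 PM = 7 h 35 min; less 30 min break → 7 h 5 min
Tue: 10:31 AM–7:12 PM = 8 h 41 min; less 30 min break → 8 h 11 min
Wed: 8:35 AM–3:41 PM = 7 h 6 min; less 30 min break → 6 h 36 min
Thu: 7:31 AM–3:57 PM = 8 h 26 min; less 30 min break → 7 h 56 min
Fri: 9:32 AM–5:54 PM = 8 h 22 min; less 30 min break → 7 h 52 min
Total worked: 37 h 40 min = 37.67 h.
Threshold 44 h → overtime 0 h 0 min, regular 37 h 40 min.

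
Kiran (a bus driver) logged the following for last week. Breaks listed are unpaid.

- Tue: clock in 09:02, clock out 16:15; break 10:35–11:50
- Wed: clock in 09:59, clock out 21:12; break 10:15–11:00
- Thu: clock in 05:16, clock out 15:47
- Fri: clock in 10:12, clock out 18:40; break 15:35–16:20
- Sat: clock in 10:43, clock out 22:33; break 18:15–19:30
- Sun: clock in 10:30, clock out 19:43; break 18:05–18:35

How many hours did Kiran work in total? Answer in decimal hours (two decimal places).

53.97 hours

Tue: 09:02–16:15 = 7 h 13 min; less 75 min break → 5 h 58 min
Wed: 09:59–21:12 = 11 h 13 min; less 45 min break → 10 h 28 min
Thu: 05:16–15:47 = 10 h 31 min
Fri: 10:12–18:40 = 8 h 28 min; less 45 min break → 7 h 43 min
Sat: 10:43–22:33 = 11 h 50 min; less 75 min break → 10 h 35 min
Sun: 10:30–19:43 = 9 h 13 min; less 30 min break → 8 h 43 min
Total: 5 h 58 min + 10 h 28 min + 10 h 31 min + 7 h 43 min + 10 h 35 min + 8 h 43 min = 53 h 58 min.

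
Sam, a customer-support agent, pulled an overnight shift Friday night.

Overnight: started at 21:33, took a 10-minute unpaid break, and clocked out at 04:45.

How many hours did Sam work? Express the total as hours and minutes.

Overnight: 21:33 → midnight = 2 h 27 min; midnight → 04:45 = 4 h 45 min; span 7 h 12 min; less 10 min break → 7 h 2 min

7 h 2 min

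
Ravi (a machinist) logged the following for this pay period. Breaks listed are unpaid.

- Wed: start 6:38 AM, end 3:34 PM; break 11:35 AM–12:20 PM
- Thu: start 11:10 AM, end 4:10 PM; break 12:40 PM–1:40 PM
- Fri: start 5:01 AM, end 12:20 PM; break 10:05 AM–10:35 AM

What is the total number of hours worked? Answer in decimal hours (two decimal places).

Wed: 6:38 AM–3:34 PM = 8 h 56 min; less 45 min break → 8 h 11 min
Thu: 11:10 AM–4:10 PM = 5 h 0 min; less 60 min break → 4 h 0 min
Fri: 5:01 AM–12:20 PM = 7 h 19 min; less 30 min break → 6 h 49 min
Total: 8 h 11 min + 4 h 0 min + 6 h 49 min = 19 h 0 min.

19.00 hours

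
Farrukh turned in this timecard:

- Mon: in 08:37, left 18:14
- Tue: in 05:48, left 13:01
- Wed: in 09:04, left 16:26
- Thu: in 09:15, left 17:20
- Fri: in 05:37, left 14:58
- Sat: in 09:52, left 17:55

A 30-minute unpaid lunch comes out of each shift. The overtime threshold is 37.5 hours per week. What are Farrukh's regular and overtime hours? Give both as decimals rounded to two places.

Regular 37.50 hours, overtime 9.18 hours

Mon: 08:37–18:14 = 9 h 37 min; less 30 min break → 9 h 7 min
Tue: 05:48–13:01 = 7 h 13 min; less 30 min break → 6 h 43 min
Wed: 09:04–16:26 = 7 h 22 min; less 30 min break → 6 h 52 min
Thu: 09:15–17:20 = 8 h 5 min; less 30 min break → 7 h 35 min
Fri: 05:37–14:58 = 9 h 21 min; less 30 min break → 8 h 51 min
Sat: 09:52–17:55 = 8 h 3 min; less 30 min break → 7 h 33 min
Total worked: 46 h 41 min = 46.68 h.
Threshold 37.5 h → overtime 9 h 11 min, regular 37 h 30 min.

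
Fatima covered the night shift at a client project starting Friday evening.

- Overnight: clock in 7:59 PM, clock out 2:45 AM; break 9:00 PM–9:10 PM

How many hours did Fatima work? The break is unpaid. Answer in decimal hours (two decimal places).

Overnight: 7:59 PM → midnight = 4 h 1 min; midnight → 2:45 AM = 2 h 45 min; span 6 h 46 min; less 10 min break → 6 h 36 min

6.60 hours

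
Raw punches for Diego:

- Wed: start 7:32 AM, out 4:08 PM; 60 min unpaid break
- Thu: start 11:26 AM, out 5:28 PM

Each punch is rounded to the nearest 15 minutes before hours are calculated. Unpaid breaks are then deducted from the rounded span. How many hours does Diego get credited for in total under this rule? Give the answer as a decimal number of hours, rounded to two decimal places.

Wed: in 7:32 AM→7:30 AM, out 4:08 PM→4:15 PM; 8 h 45 min − 60 min = 7 h 45 min
Thu: in 11:26 AM→11:30 AM, out 5:28 PM→5:30 PM; 6 h 0 min
Total credited: 13 h 45 min.

13.75 hours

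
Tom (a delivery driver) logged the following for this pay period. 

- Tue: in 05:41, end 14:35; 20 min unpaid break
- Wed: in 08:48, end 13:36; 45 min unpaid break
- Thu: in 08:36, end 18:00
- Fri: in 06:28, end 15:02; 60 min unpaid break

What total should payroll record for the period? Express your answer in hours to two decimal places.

29.58 hours

Tue: 05:41–14:35 = 8 h 54 min; less 20 min break → 8 h 34 min
Wed: 08:48–13:36 = 4 h 48 min; less 45 min break → 4 h 3 min
Thu: 08:36–18:00 = 9 h 24 min
Fri: 06:28–15:02 = 8 h 34 min; less 60 min break → 7 h 34 min
Total: 8 h 34 min + 4 h 3 min + 9 h 24 min + 7 h 34 min = 29 h 35 min.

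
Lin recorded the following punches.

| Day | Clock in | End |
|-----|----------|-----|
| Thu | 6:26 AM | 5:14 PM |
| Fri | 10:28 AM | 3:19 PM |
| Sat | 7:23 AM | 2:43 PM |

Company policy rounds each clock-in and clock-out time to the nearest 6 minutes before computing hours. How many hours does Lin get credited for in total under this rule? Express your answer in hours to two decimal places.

22.90 hours

Thu: in 6:26 AM→6:24 AM, out 5:14 PM→5:12 PM; 10 h 48 min
Fri: in 10:28 AM→10:30 AM, out 3:19 PM→3:18 PM; 4 h 48 min
Sat: in 7:23 AM→7:24 AM, out 2:43 PM→2:42 PM; 7 h 18 min
Total credited: 22 h 54 min.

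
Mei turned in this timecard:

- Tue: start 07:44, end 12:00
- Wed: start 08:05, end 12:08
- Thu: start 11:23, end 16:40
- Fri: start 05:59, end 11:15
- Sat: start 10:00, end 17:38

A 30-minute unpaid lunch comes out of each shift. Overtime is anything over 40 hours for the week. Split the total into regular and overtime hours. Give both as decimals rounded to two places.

Tue: 07:44–12:00 = 4 h 16 min; less 30 min break → 3 h 46 min
Wed: 08:05–12:08 = 4 h 3 min; less 30 min break → 3 h 33 min
Thu: 11:23–16:40 = 5 h 17 min; less 30 min break → 4 h 47 min
Fri: 05:59–11:15 = 5 h 16 min; less 30 min break → 4 h 46 min
Sat: 10:00–17:38 = 7 h 38 min; less 30 min break → 7 h 8 min
Total worked: 24 h 0 min = 24.00 h.
Threshold 40 h → overtime 0 h 0 min, regular 24 h 0 min.

Regular 24.00 hours, overtime 0.00 hours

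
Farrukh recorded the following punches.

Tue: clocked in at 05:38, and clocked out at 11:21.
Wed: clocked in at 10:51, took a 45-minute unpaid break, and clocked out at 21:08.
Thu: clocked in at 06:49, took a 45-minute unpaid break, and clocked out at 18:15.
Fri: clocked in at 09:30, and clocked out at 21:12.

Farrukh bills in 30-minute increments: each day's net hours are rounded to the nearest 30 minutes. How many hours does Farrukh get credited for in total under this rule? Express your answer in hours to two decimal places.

Tue: 05:38–11:21 = 5 h 43 min → rounds to 5 h 30 min
Wed: 10:51–21:08 = 10 h 17 min − 45 min = 9 h 32 min → rounds to 9 h 30 min
Thu: 06:49–18:15 = 11 h 26 min − 45 min = 10 h 41 min → rounds to 10 h 30 min
Fri: 09:30–21:12 = 11 h 42 min → rounds to 11 h 30 min
Total credited: 37 h 0 min.

37.00 hours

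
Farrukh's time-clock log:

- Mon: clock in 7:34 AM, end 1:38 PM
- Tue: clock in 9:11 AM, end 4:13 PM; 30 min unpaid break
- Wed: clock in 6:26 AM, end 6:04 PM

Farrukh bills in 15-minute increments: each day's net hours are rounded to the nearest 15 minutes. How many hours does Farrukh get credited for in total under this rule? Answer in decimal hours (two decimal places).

Mon: 7:34 AM–1:38 PM = 6 h 4 min → rounds to 6 h 0 min
Tue: 9:11 AM–4:13 PM = 7 h 2 min − 30 min = 6 h 32 min → rounds to 6 h 30 min
Wed: 6:26 AM–6:04 PM = 11 h 38 min → rounds to 11 h 45 min
Total credited: 24 h 15 min.

24.25 hours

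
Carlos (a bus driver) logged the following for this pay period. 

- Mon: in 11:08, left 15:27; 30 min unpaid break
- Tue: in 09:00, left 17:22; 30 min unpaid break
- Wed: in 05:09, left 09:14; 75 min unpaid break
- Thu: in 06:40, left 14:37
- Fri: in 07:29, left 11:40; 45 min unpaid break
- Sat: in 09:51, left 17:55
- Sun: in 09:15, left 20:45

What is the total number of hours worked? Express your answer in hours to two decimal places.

45.47 hours

Mon: 11:08–15:27 = 4 h 19 min; less 30 min break → 3 h 49 min
Tue: 09:00–17:22 = 8 h 22 min; less 30 min break → 7 h 52 min
Wed: 05:09–09:14 = 4 h 5 min; less 75 min break → 2 h 50 min
Thu: 06:40–14:37 = 7 h 57 min
Fri: 07:29–11:40 = 4 h 11 min; less 45 min break → 3 h 26 min
Sat: 09:51–17:55 = 8 h 4 min
Sun: 09:15–20:45 = 11 h 30 min
Total: 3 h 49 min + 7 h 52 min + 2 h 50 min + 7 h 57 min + 3 h 26 min + 8 h 4 min + 11 h 30 min = 45 h 28 min.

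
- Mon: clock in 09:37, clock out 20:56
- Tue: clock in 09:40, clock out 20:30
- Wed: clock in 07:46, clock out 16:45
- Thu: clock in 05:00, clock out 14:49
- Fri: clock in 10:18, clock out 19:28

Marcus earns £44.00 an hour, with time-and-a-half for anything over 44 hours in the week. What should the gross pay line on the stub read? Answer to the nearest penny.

Mon: 09:37–20:56 = 11 h 19 min
Tue: 09:40–20:30 = 10 h 50 min
Wed: 07:46–16:45 = 8 h 59 min
Thu: 05:00–14:49 = 9 h 49 min
Fri: 10:18–19:28 = 9 h 10 min
Total worked: 50 h 7 min = 3007 min.
Regular 44 h 0 min = 2640 min at £44.00/h; overtime 6 h 7 min = 367 min at £66.00/h.
Pay = (2640 × £44.00 + 367 × £66.00) ÷ 60 = £2339.70.

£2339.70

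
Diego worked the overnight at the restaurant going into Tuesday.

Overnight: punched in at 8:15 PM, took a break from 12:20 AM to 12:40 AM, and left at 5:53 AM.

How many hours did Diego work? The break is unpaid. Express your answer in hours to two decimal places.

Overnight: 8:15 PM → midnight = 3 h 45 min; midnight → 5:53 AM = 5 h 53 min; span 9 h 38 min; less 20 min break → 9 h 18 min

9.30 hours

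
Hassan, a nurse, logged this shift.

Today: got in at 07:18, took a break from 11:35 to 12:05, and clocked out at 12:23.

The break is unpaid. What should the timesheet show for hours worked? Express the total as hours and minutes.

4 h 35 min

Today: 07:18–12:23 = 5 h 5 min; less 30 min break → 4 h 35 min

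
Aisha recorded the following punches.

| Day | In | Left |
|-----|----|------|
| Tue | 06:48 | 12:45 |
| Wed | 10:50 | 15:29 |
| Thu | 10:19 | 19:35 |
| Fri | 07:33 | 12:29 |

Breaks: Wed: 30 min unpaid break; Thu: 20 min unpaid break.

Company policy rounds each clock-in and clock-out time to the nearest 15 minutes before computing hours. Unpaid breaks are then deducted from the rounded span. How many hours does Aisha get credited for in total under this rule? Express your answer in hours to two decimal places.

Tue: in 06:48→06:45, out 12:45→12:45; 6 h 0 min
Wed: in 10:50→10:45, out 15:29→15:30; 4 h 45 min − 30 min = 4 h 15 min
Thu: in 10:19→10:15, out 19:35→19:30; 9 h 15 min − 20 min = 8 h 55 min
Fri: in 07:33→07:30, out 12:29→12:30; 5 h 0 min
Total credited: 24 h 10 min.

24.17 hours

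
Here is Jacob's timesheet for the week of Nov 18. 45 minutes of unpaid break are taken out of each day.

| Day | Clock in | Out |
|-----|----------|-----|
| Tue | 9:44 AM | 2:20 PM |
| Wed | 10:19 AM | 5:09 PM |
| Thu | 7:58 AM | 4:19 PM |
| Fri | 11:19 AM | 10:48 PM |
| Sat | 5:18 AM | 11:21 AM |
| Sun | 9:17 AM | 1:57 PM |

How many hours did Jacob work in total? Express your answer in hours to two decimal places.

37.48 hours

Tue: 9:44 AM–2:20 PM = 4 h 36 min; less 45 min break → 3 h 51 min
Wed: 10:19 AM–5:09 PM = 6 h 50 min; less 45 min break → 6 h 5 min
Thu: 7:58 AM–4:19 PM = 8 h 21 min; less 45 min break → 7 h 36 min
Fri: 11:19 AM–10:48 PM = 11 h 29 min; less 45 min break → 10 h 44 min
Sat: 5:18 AM–11:21 AM = 6 h 3 min; less 45 min break → 5 h 18 min
Sun: 9:17 AM–1:57 PM = 4 h 40 min; less 45 min break → 3 h 55 min
Total: 3 h 51 min + 6 h 5 min + 7 h 36 min + 10 h 44 min + 5 h 18 min + 3 h 55 min = 37 h 29 min.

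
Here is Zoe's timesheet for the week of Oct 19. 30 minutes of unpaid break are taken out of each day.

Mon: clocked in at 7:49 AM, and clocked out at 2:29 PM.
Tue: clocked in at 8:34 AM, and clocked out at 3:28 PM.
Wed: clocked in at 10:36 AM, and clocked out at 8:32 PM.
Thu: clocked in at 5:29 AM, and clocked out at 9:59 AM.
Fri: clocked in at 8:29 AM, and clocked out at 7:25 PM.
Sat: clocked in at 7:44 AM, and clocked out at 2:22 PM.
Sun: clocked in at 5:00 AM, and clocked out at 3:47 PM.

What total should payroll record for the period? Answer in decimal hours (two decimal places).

52.85 hours

Mon: 7:49 AM–2:29 PM = 6 h 40 min; less 30 min break → 6 h 10 min
Tue: 8:34 AM–3:28 PM = 6 h 54 min; less 30 min break → 6 h 24 min
Wed: 10:36 AM–8:32 PM = 9 h 56 min; less 30 min break → 9 h 26 min
Thu: 5:29 AM–9:59 AM = 4 h 30 min; less 30 min break → 4 h 0 min
Fri: 8:29 AM–7:25 PM = 10 h 56 min; less 30 min break → 10 h 26 min
Sat: 7:44 AM–2:22 PM = 6 h 38 min; less 30 min break → 6 h 8 min
Sun: 5:00 AM–3:47 PM = 10 h 47 min; less 30 min break → 10 h 17 min
Total: 6 h 10 min + 6 h 24 min + 9 h 26 min + 4 h 0 min + 10 h 26 min + 6 h 8 min + 10 h 17 min = 52 h 51 min.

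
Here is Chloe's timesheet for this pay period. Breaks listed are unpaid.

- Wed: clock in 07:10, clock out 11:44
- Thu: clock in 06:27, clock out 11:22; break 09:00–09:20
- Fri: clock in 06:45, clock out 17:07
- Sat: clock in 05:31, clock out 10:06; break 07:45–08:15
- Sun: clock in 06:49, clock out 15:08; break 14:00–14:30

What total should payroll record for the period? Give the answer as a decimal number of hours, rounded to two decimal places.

31.42 hours

Wed: 07:10–11:44 = 4 h 34 min
Thu: 06:27–11:22 = 4 h 55 min; less 20 min break → 4 h 35 min
Fri: 06:45–17:07 = 10 h 22 min
Sat: 05:31–10:06 = 4 h 35 min; less 30 min break → 4 h 5 min
Sun: 06:49–15:08 = 8 h 19 min; less 30 min break → 7 h 49 min
Total: 4 h 34 min + 4 h 35 min + 10 h 22 min + 4 h 5 min + 7 h 49 min = 31 h 25 min.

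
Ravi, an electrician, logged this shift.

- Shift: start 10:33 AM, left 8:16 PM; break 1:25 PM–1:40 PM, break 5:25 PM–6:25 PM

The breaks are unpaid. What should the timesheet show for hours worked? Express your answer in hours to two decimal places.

8.47 hours

Shift: 10:33 AM–8:16 PM = 9 h 43 min; less 75 min break → 8 h 28 min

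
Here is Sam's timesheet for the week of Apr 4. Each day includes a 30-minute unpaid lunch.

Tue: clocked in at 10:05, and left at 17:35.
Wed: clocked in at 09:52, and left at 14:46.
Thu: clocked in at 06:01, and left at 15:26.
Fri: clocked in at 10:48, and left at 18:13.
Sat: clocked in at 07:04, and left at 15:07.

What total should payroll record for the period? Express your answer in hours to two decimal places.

34.78 hours

Tue: 10:05–17:35 = 7 h 30 min; less 30 min break → 7 h 0 min
Wed: 09:52–14:46 = 4 h 54 min; less 30 min break → 4 h 24 min
Thu: 06:01–15:26 = 9 h 25 min; less 30 min break → 8 h 55 min
Fri: 10:48–18:13 = 7 h 25 min; less 30 min break → 6 h 55 min
Sat: 07:04–15:07 = 8 h 3 min; less 30 min break → 7 h 33 min
Total: 7 h 0 min + 4 h 24 min + 8 h 55 min + 6 h 55 min + 7 h 33 min = 34 h 47 min.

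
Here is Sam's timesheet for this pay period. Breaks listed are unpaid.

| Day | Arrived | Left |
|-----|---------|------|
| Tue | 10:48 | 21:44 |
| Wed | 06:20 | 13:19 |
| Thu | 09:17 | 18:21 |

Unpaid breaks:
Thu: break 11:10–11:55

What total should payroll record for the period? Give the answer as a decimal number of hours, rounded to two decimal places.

Tue: 10:48–21:44 = 10 h 56 min
Wed: 06:20–13:19 = 6 h 59 min
Thu: 09:17–18:21 = 9 h 4 min; less 45 min break → 8 h 19 min
Total: 10 h 56 min + 6 h 59 min + 8 h 19 min = 26 h 14 min.

26.23 hours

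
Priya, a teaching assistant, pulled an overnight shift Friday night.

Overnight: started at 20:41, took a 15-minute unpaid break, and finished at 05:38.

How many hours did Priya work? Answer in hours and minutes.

Overnight: 20:41 → midnight = 3 h 19 min; midnight → 05:38 = 5 h 38 min; span 8 h 57 min; less 15 min break → 8 h 42 min

8 h 42 min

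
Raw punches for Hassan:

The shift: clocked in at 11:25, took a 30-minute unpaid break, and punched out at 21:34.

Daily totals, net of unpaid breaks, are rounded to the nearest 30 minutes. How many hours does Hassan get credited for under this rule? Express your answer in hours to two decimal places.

9.50 hours

The shift: 11:25–21:34 = 10 h 9 min − 30 min = 9 h 39 min → rounds to 9 h 30 min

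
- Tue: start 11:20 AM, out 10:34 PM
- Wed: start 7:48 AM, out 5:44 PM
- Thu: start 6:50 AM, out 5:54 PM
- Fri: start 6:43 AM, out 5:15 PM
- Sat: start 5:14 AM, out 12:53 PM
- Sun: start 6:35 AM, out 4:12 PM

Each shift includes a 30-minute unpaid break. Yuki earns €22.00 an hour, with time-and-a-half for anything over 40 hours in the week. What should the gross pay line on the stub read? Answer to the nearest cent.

€1442.10

Tue: 11:20 AM–10:34 PM = 11 h 14 min; less 30 min break → 10 h 44 min
Wed: 7:48 AM–5:44 PM = 9 h 56 min; less 30 min break → 9 h 26 min
Thu: 6:50 AM–5:54 PM = 11 h 4 min; less 30 min break → 10 h 34 min
Fri: 6:43 AM–5:15 PM = 10 h 32 min; less 30 min break → 10 h 2 min
Sat: 5:14 AM–12:53 PM = 7 h 39 min; less 30 min break → 7 h 9 min
Sun: 6:35 AM–4:12 PM = 9 h 37 min; less 30 min break → 9 h 7 min
Total worked: 57 h 2 min = 3422 min.
Regular 40 h 0 min = 2400 min at €22.00/h; overtime 17 h 2 min = 1022 min at €33.00/h.
Pay = (2400 × €22.00 + 1022 × €33.00) ÷ 60 = €1442.10.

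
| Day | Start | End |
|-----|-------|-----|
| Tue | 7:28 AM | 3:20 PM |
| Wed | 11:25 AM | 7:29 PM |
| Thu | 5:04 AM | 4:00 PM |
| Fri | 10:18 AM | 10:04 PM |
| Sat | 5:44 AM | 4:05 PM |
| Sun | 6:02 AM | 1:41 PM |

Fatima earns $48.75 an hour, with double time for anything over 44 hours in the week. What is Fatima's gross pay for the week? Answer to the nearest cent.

$3376.75

Tue: 7:28 AM–3:20 PM = 7 h 52 min
Wed: 11:25 AM–7:29 PM = 8 h 4 min
Thu: 5:04 AM–4:00 PM = 10 h 56 min
Fri: 10:18 AM–10:04 PM = 11 h 46 min
Sat: 5:44 AM–4:05 PM = 10 h 21 min
Sun: 6:02 AM–1:41 PM = 7 h 39 min
Total worked: 56 h 38 min = 3398 min.
Regular 44 h 0 min = 2640 min at $48.75/h; overtime 12 h 38 min = 758 min at $97.50/h.
Pay = (2640 × $48.75 + 758 × $97.50) ÷ 60 = $3376.75.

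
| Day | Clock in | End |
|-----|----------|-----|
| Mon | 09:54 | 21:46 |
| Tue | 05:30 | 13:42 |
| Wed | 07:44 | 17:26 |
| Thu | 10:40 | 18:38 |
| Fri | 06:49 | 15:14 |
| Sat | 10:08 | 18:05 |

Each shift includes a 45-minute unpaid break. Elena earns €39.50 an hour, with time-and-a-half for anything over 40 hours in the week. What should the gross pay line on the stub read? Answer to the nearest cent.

Mon: 09:54–21:46 = 11 h 52 min; less 45 min break → 11 h 7 min
Tue: 05:30–13:42 = 8 h 12 min; less 45 min break → 7 h 27 min
Wed: 07:44–17:26 = 9 h 42 min; less 45 min break → 8 h 57 min
Thu: 10:40–18:38 = 7 h 58 min; less 45 min break → 7 h 13 min
Fri: 06:49–15:14 = 8 h 25 min; less 45 min break → 7 h 40 min
Sat: 10:08–18:05 = 7 h 57 min; less 45 min break → 7 h 12 min
Total worked: 49 h 36 min = 2976 min.
Regular 40 h 0 min = 2400 min at €39.50/h; overtime 9 h 36 min = 576 min at €59.25/h.
Pay = (2400 × €39.50 + 576 × €59.25) ÷ 60 = €2148.80.

€2148.80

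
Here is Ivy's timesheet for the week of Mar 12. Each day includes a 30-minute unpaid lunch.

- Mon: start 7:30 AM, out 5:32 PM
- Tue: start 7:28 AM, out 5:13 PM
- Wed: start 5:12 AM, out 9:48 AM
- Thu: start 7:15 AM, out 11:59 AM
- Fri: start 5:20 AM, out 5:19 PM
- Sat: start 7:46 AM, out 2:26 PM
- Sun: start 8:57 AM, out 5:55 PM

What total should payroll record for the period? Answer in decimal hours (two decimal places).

53.23 hours

Mon: 7:30 AM–5:32 PM = 10 h 2 min; less 30 min break → 9 h 32 min
Tue: 7:28 AM–5:13 PM = 9 h 45 min; less 30 min break → 9 h 15 min
Wed: 5:12 AM–9:48 AM = 4 h 36 min; less 30 min break → 4 h 6 min
Thu: 7:15 AM–11:59 AM = 4 h 44 min; less 30 min break → 4 h 14 min
Fri: 5:20 AM–5:19 PM = 11 h 59 min; less 30 min break → 11 h 29 min
Sat: 7:46 AM–2:26 PM = 6 h 40 min; less 30 min break → 6 h 10 min
Sun: 8:57 AM–5:55 PM = 8 h 58 min; less 30 min break → 8 h 28 min
Total: 9 h 32 min + 9 h 15 min + 4 h 6 min + 4 h 14 min + 11 h 29 min + 6 h 10 min + 8 h 28 min = 53 h 14 min.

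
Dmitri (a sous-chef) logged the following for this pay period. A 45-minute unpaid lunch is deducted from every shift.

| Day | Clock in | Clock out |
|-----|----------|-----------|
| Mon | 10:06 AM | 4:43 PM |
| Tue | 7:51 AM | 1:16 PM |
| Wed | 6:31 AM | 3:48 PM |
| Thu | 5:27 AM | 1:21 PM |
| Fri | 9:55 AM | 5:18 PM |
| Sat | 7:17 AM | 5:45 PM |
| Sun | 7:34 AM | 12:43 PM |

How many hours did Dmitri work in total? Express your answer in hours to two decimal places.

46.97 hours

Mon: 10:06 AM–4:43 PM = 6 h 37 min; less 45 min break → 5 h 52 min
Tue: 7:51 AM–1:16 PM = 5 h 25 min; less 45 min break → 4 h 40 min
Wed: 6:31 AM–3:48 PM = 9 h 17 min; less 45 min break → 8 h 32 min
Thu: 5:27 AM–1:21 PM = 7 h 54 min; less 45 min break → 7 h 9 min
Fri: 9:55 AM–5:18 PM = 7 h 23 min; less 45 min break → 6 h 38 min
Sat: 7:17 AM–5:45 PM = 10 h 28 min; less 45 min break → 9 h 43 min
Sun: 7:34 AM–12:43 PM = 5 h 9 min; less 45 min break → 4 h 24 min
Total: 5 h 52 min + 4 h 40 min + 8 h 32 min + 7 h 9 min + 6 h 38 min + 9 h 43 min + 4 h 24 min = 46 h 58 min.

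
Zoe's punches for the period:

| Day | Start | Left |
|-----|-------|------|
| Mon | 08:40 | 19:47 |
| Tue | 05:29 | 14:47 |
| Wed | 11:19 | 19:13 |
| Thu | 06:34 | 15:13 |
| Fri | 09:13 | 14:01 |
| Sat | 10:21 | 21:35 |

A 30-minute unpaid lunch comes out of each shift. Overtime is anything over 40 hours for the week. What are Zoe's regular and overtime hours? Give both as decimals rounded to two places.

Regular 40.00 hours, overtime 10.00 hours

Mon: 08:40–19:47 = 11 h 7 min; less 30 min break → 10 h 37 min
Tue: 05:29–14:47 = 9 h 18 min; less 30 min break → 8 h 48 min
Wed: 11:19–19:13 = 7 h 54 min; less 30 min break → 7 h 24 min
Thu: 06:34–15:13 = 8 h 39 min; less 30 min break → 8 h 9 min
Fri: 09:13–14:01 = 4 h 48 min; less 30 min break → 4 h 18 min
Sat: 10:21–21:35 = 11 h 14 min; less 30 min break → 10 h 44 min
Total worked: 50 h 0 min = 50.00 h.
Threshold 40 h → overtime 10 h 0 min, regular 40 h 0 min.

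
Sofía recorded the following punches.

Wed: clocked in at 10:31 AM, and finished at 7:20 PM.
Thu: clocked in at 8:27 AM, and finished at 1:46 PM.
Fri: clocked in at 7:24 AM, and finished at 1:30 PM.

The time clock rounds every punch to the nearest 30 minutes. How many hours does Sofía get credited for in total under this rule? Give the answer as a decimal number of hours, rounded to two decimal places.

20.50 hours

Wed: in 10:31 AM→10:30 AM, out 7:20 PM→7:30 PM; 9 h 0 min
Thu: in 8:27 AM→8:30 AM, out 1:46 PM→2:00 PM; 5 h 30 min
Fri: in 7:24 AM→7:30 AM, out 1:30 PM→1:30 PM; 6 h 0 min
Total credited: 20 h 30 min.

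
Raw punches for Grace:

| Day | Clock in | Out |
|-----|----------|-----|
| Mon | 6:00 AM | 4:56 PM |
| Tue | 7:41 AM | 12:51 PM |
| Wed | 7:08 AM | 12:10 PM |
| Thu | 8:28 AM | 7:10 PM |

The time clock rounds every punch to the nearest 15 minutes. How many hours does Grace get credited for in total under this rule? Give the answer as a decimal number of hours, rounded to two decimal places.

Mon: in 6:00 AM→6:00 AM, out 4:56 PM→5:00 PM; 11 h 0 min
Tue: in 7:41 AM→7:45 AM, out 12:51 PM→12:45 PM; 5 h 0 min
Wed: in 7:08 AM→7:15 AM, out 12:10 PM→12:15 PM; 5 h 0 min
Thu: in 8:28 AM→8:30 AM, out 7:10 PM→7:15 PM; 10 h 45 min
Total credited: 31 h 45 min.

31.75 hours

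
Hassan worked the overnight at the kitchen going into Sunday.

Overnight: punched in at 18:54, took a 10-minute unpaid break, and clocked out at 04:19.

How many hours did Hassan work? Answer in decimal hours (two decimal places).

9.25 hours

Overnight: 18:54 → midnight = 5 h 6 min; midnight → 04:19 = 4 h 19 min; span 9 h 25 min; less 10 min break → 9 h 15 min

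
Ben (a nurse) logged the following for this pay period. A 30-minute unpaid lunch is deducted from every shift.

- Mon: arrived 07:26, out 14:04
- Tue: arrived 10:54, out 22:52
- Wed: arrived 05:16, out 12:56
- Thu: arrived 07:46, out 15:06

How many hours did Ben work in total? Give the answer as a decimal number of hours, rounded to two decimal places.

Mon: 07:26–14:04 = 6 h 38 min; less 30 min break → 6 h 8 min
Tue: 10:54–22:52 = 11 h 58 min; less 30 min break → 11 h 28 min
Wed: 05:16–12:56 = 7 h 40 min; less 30 min break → 7 h 10 min
Thu: 07:46–15:06 = 7 h 20 min; less 30 min break → 6 h 50 min
Total: 6 h 8 min + 11 h 28 min + 7 h 10 min + 6 h 50 min = 31 h 36 min.

31.60 hours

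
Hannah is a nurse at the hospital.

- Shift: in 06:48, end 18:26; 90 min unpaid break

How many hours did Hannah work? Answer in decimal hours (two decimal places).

10.13 hours

Shift: 06:48–18:26 = 11 h 38 min; less 90 min break → 10 h 8 min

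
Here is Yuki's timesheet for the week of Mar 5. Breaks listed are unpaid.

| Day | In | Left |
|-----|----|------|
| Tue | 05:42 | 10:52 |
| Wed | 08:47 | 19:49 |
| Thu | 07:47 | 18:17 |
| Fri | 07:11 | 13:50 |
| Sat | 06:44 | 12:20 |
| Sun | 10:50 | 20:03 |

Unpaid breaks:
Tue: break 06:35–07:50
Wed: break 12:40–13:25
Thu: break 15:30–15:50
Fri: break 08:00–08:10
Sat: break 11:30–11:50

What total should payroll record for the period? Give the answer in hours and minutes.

Tue: 05:42–10:52 = 5 h 10 min; less 75 min break → 3 h 55 min
Wed: 08:47–19:49 = 11 h 2 min; less 45 min break → 10 h 17 min
Thu: 07:47–18:17 = 10 h 30 min; less 20 min break → 10 h 10 min
Fri: 07:11–13:50 = 6 h 39 min; less 10 min break → 6 h 29 min
Sat: 06:44–12:20 = 5 h 36 min; less 20 min break → 5 h 16 min
Sun: 10:50–20:03 = 9 h 13 min
Total: 3 h 55 min + 10 h 17 min + 10 h 10 min + 6 h 29 min + 5 h 16 min + 9 h 13 min = 45 h 20 min.

45 h 20 min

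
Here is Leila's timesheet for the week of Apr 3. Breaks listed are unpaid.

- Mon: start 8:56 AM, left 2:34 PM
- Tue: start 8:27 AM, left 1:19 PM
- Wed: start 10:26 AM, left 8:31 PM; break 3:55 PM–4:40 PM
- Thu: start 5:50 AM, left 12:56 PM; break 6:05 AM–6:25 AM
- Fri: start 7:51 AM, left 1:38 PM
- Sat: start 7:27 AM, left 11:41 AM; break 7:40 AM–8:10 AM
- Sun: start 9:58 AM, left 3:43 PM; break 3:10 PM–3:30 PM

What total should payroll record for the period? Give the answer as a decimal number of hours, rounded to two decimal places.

Mon: 8:56 AM–2:34 PM = 5 h 38 min
Tue: 8:27 AM–1:19 PM = 4 h 52 min
Wed: 10:26 AM–8:31 PM = 10 h 5 min; less 45 min break → 9 h 20 min
Thu: 5:50 AM–12:56 PM = 7 h 6 min; less 20 min break → 6 h 46 min
Fri: 7:51 AM–1:38 PM = 5 h 47 min
Sat: 7:27 AM–11:41 AM = 4 h 14 min; less 30 min break → 3 h 44 min
Sun: 9:58 AM–3:43 PM = 5 h 45 min; less 20 min break → 5 h 25 min
Total: 5 h 38 min + 4 h 52 min + 9 h 20 min + 6 h 46 min + 5 h 47 min + 3 h 44 min + 5 h 25 min = 41 h 32 min.

41.53 hours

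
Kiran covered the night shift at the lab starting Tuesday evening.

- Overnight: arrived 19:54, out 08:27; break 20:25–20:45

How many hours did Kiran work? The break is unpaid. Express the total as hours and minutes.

Overnight: 19:54 → midnight = 4 h 6 min; midnight → 08:27 = 8 h 27 min; span 12 h 33 min; less 20 min break → 12 h 13 min

12 h 13 min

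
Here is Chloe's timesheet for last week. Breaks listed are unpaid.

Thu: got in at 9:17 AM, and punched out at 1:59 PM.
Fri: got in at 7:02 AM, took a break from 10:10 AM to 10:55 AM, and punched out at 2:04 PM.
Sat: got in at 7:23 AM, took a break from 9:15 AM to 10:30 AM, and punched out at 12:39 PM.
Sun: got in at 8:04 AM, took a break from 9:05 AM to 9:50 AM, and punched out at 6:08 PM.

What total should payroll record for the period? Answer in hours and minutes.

Thu: 9:17 AM–1:59 PM = 4 h 42 min
Fri: 7:02 AM–2:04 PM = 7 h 2 min; less 45 min break → 6 h 17 min
Sat: 7:23 AM–12:39 PM = 5 h 16 min; less 75 min break → 4 h 1 min
Sun: 8:04 AM–6:08 PM = 10 h 4 min; less 45 min break → 9 h 19 min
Total: 4 h 42 min + 6 h 17 min + 4 h 1 min + 9 h 19 min = 24 h 19 min.

24 h 19 min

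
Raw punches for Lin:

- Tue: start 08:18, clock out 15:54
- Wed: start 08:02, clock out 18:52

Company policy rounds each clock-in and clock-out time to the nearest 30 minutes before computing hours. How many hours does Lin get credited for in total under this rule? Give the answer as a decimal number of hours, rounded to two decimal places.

18.50 hours

Tue: in 08:18→08:30, out 15:54→16:00; 7 h 30 min
Wed: in 08:02→08:00, out 18:52→19:00; 11 h 0 min
Total credited: 18 h 30 min.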